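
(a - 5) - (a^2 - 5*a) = -a^2 + 6*a - 5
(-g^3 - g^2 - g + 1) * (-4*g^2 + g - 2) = 4*g^5 + 3*g^4 + 5*g^3 - 3*g^2 + 3*g - 2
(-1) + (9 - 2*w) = 8 - 2*w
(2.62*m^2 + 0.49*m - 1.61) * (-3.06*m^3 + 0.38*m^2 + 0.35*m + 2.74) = -8.0172*m^5 - 0.5038*m^4 + 6.0298*m^3 + 6.7385*m^2 + 0.7791*m - 4.4114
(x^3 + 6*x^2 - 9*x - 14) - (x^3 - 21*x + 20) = 6*x^2 + 12*x - 34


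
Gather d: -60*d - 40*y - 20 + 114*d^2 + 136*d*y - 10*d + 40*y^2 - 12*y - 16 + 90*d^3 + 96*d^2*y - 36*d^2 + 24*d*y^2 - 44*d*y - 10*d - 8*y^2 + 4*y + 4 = 90*d^3 + d^2*(96*y + 78) + d*(24*y^2 + 92*y - 80) + 32*y^2 - 48*y - 32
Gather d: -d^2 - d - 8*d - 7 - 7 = -d^2 - 9*d - 14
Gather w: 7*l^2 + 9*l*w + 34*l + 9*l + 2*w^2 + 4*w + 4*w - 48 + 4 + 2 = 7*l^2 + 43*l + 2*w^2 + w*(9*l + 8) - 42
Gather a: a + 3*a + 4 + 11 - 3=4*a + 12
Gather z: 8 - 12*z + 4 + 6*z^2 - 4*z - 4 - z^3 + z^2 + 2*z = -z^3 + 7*z^2 - 14*z + 8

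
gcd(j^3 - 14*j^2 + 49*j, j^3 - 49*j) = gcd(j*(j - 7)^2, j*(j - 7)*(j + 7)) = j^2 - 7*j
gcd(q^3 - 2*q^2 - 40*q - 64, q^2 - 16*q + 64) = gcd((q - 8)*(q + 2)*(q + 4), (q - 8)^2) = q - 8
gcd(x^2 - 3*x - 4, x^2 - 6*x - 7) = x + 1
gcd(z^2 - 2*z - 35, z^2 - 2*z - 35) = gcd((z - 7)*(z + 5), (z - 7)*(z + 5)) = z^2 - 2*z - 35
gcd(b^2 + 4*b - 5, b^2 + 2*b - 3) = b - 1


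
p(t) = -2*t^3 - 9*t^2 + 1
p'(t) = -6*t^2 - 18*t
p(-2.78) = -25.59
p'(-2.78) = 3.67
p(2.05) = -54.05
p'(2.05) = -62.12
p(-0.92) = -5.06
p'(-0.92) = 11.48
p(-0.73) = -3.02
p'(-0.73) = 9.94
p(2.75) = -108.66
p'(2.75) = -94.88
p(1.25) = -16.97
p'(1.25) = -31.88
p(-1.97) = -18.64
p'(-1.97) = 12.17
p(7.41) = -1306.91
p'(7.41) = -462.83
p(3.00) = -134.00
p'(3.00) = -108.00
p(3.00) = -134.00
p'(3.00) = -108.00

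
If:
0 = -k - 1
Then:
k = -1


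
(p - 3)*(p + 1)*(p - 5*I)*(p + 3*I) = p^4 - 2*p^3 - 2*I*p^3 + 12*p^2 + 4*I*p^2 - 30*p + 6*I*p - 45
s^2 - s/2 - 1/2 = (s - 1)*(s + 1/2)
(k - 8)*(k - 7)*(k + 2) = k^3 - 13*k^2 + 26*k + 112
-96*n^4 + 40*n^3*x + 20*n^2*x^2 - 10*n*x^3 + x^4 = (-6*n + x)*(-4*n + x)*(-2*n + x)*(2*n + x)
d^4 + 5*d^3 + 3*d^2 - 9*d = d*(d - 1)*(d + 3)^2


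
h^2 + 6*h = h*(h + 6)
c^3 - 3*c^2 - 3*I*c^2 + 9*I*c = c*(c - 3)*(c - 3*I)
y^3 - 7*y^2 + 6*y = y*(y - 6)*(y - 1)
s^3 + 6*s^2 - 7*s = s*(s - 1)*(s + 7)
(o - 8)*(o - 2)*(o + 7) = o^3 - 3*o^2 - 54*o + 112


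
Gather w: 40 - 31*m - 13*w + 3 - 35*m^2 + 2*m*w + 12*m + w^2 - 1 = -35*m^2 - 19*m + w^2 + w*(2*m - 13) + 42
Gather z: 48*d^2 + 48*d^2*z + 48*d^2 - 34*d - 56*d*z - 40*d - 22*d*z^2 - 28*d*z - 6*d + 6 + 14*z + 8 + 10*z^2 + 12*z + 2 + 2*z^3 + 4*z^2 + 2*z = 96*d^2 - 80*d + 2*z^3 + z^2*(14 - 22*d) + z*(48*d^2 - 84*d + 28) + 16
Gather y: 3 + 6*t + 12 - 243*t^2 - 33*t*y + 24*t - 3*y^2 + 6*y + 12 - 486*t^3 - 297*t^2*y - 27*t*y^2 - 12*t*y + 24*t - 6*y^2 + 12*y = -486*t^3 - 243*t^2 + 54*t + y^2*(-27*t - 9) + y*(-297*t^2 - 45*t + 18) + 27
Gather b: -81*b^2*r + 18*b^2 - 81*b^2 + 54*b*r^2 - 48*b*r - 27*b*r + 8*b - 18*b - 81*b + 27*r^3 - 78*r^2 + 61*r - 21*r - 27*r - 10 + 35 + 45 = b^2*(-81*r - 63) + b*(54*r^2 - 75*r - 91) + 27*r^3 - 78*r^2 + 13*r + 70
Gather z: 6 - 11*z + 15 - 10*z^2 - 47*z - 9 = -10*z^2 - 58*z + 12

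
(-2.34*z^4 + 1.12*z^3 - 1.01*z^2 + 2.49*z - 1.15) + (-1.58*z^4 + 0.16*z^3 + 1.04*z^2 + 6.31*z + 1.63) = -3.92*z^4 + 1.28*z^3 + 0.03*z^2 + 8.8*z + 0.48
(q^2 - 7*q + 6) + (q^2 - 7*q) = 2*q^2 - 14*q + 6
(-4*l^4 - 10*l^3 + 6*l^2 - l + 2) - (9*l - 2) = -4*l^4 - 10*l^3 + 6*l^2 - 10*l + 4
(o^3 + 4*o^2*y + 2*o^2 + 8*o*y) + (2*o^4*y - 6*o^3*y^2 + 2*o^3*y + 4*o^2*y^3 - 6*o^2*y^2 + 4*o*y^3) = 2*o^4*y - 6*o^3*y^2 + 2*o^3*y + o^3 + 4*o^2*y^3 - 6*o^2*y^2 + 4*o^2*y + 2*o^2 + 4*o*y^3 + 8*o*y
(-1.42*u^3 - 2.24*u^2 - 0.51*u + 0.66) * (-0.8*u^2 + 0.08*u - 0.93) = 1.136*u^5 + 1.6784*u^4 + 1.5494*u^3 + 1.5144*u^2 + 0.5271*u - 0.6138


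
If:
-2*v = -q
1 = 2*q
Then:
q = 1/2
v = 1/4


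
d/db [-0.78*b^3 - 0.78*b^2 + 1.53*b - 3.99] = -2.34*b^2 - 1.56*b + 1.53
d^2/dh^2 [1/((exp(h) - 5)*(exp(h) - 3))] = 4*(exp(3*h) - 6*exp(2*h) + exp(h) + 30)*exp(h)/(exp(6*h) - 24*exp(5*h) + 237*exp(4*h) - 1232*exp(3*h) + 3555*exp(2*h) - 5400*exp(h) + 3375)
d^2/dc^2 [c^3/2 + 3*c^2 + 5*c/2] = 3*c + 6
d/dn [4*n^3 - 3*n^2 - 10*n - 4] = 12*n^2 - 6*n - 10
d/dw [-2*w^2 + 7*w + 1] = 7 - 4*w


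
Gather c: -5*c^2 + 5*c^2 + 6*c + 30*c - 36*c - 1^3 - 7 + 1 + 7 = 0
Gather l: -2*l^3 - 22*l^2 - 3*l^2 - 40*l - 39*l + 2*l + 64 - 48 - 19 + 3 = -2*l^3 - 25*l^2 - 77*l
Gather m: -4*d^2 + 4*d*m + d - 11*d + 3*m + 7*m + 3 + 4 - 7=-4*d^2 - 10*d + m*(4*d + 10)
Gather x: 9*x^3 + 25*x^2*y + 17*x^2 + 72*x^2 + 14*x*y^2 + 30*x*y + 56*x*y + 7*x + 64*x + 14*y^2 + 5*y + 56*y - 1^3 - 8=9*x^3 + x^2*(25*y + 89) + x*(14*y^2 + 86*y + 71) + 14*y^2 + 61*y - 9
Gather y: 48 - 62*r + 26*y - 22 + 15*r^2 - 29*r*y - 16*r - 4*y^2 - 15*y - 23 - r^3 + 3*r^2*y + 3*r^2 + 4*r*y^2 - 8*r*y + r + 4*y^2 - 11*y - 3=-r^3 + 18*r^2 + 4*r*y^2 - 77*r + y*(3*r^2 - 37*r)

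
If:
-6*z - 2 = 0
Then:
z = -1/3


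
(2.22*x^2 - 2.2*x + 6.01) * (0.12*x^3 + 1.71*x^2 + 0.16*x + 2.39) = 0.2664*x^5 + 3.5322*x^4 - 2.6856*x^3 + 15.2309*x^2 - 4.2964*x + 14.3639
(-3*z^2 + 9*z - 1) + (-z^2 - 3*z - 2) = -4*z^2 + 6*z - 3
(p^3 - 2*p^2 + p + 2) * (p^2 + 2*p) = p^5 - 3*p^3 + 4*p^2 + 4*p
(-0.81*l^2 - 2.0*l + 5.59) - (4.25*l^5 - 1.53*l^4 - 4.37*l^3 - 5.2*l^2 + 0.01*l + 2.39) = -4.25*l^5 + 1.53*l^4 + 4.37*l^3 + 4.39*l^2 - 2.01*l + 3.2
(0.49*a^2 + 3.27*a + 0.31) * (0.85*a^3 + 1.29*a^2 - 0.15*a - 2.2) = 0.4165*a^5 + 3.4116*a^4 + 4.4083*a^3 - 1.1686*a^2 - 7.2405*a - 0.682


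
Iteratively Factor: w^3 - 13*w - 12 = (w - 4)*(w^2 + 4*w + 3) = (w - 4)*(w + 1)*(w + 3)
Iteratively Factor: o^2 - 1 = (o - 1)*(o + 1)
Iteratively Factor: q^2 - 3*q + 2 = (q - 2)*(q - 1)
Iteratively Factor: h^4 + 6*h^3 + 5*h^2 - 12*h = (h)*(h^3 + 6*h^2 + 5*h - 12) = h*(h + 3)*(h^2 + 3*h - 4) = h*(h + 3)*(h + 4)*(h - 1)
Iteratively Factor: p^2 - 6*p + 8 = (p - 2)*(p - 4)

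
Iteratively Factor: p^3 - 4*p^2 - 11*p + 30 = (p - 5)*(p^2 + p - 6) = (p - 5)*(p + 3)*(p - 2)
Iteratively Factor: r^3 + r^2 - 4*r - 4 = (r - 2)*(r^2 + 3*r + 2) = (r - 2)*(r + 1)*(r + 2)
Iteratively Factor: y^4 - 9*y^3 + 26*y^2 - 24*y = (y - 3)*(y^3 - 6*y^2 + 8*y) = (y - 4)*(y - 3)*(y^2 - 2*y) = (y - 4)*(y - 3)*(y - 2)*(y)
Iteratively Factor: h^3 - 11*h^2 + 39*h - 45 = (h - 3)*(h^2 - 8*h + 15) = (h - 3)^2*(h - 5)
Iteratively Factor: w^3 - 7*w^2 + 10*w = (w - 5)*(w^2 - 2*w) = (w - 5)*(w - 2)*(w)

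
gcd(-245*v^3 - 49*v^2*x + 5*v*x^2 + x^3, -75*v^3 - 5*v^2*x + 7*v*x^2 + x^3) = 5*v + x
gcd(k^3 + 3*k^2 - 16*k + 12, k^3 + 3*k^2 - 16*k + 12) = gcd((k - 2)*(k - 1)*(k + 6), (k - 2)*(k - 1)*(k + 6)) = k^3 + 3*k^2 - 16*k + 12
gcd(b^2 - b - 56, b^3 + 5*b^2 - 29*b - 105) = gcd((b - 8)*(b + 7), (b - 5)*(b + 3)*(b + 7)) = b + 7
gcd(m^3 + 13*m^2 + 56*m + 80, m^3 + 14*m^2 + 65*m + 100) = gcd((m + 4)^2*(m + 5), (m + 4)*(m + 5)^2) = m^2 + 9*m + 20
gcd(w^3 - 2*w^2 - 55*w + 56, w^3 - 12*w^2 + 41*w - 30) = w - 1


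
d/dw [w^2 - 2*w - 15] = 2*w - 2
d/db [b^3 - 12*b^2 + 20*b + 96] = 3*b^2 - 24*b + 20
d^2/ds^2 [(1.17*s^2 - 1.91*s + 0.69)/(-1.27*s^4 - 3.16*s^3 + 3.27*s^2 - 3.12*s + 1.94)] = (-11.322558*s^8 + 8.79500400000001*s^7 + 67.301282*s^6 + 39.401598*s^5 - 194.901246*s^4 + 76.1546300000001*s^3 + 79.556286*s^2 - 55.841868*s + 9.635844)/(2.048383*s^12 + 15.290292*s^11 + 22.222587*s^10 - 32.087744*s^9 + 8.52123899999999*s^8 + 70.377972*s^7 - 201.091659*s^6 + 266.523768*s^5 - 258.148914*s^4 + 184.806192*s^3 - 93.575124*s^2 + 35.227296*s - 7.301384)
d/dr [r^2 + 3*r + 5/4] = 2*r + 3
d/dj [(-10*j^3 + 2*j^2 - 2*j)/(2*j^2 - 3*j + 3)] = 2*(-10*j^4 + 30*j^3 - 46*j^2 + 6*j - 3)/(4*j^4 - 12*j^3 + 21*j^2 - 18*j + 9)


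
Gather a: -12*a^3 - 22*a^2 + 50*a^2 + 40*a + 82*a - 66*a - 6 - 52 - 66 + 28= -12*a^3 + 28*a^2 + 56*a - 96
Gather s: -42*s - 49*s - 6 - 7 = -91*s - 13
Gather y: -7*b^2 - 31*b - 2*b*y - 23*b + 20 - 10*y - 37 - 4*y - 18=-7*b^2 - 54*b + y*(-2*b - 14) - 35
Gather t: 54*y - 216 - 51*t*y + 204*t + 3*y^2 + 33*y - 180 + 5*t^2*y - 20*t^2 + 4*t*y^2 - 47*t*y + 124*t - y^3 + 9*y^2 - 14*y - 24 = t^2*(5*y - 20) + t*(4*y^2 - 98*y + 328) - y^3 + 12*y^2 + 73*y - 420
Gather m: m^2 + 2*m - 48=m^2 + 2*m - 48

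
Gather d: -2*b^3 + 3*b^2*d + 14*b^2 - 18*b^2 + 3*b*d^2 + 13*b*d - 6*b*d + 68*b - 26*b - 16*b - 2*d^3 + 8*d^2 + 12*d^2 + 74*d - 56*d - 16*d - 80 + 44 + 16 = -2*b^3 - 4*b^2 + 26*b - 2*d^3 + d^2*(3*b + 20) + d*(3*b^2 + 7*b + 2) - 20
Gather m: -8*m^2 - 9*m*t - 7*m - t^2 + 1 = -8*m^2 + m*(-9*t - 7) - t^2 + 1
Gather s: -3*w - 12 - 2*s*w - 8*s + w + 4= s*(-2*w - 8) - 2*w - 8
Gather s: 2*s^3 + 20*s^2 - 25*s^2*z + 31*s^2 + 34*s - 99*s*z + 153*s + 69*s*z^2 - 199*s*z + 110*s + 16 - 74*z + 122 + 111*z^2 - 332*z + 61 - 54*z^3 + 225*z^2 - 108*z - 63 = 2*s^3 + s^2*(51 - 25*z) + s*(69*z^2 - 298*z + 297) - 54*z^3 + 336*z^2 - 514*z + 136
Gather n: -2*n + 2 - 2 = -2*n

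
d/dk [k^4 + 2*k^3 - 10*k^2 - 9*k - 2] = 4*k^3 + 6*k^2 - 20*k - 9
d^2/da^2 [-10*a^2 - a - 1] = -20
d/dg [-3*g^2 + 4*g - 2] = 4 - 6*g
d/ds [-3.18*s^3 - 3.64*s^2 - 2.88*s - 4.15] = -9.54*s^2 - 7.28*s - 2.88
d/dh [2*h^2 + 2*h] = 4*h + 2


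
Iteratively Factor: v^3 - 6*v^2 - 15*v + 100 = (v - 5)*(v^2 - v - 20) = (v - 5)*(v + 4)*(v - 5)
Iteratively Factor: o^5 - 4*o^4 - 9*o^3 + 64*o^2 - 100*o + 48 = (o - 2)*(o^4 - 2*o^3 - 13*o^2 + 38*o - 24) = (o - 3)*(o - 2)*(o^3 + o^2 - 10*o + 8) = (o - 3)*(o - 2)^2*(o^2 + 3*o - 4) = (o - 3)*(o - 2)^2*(o - 1)*(o + 4)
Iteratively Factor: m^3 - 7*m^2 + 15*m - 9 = (m - 3)*(m^2 - 4*m + 3) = (m - 3)*(m - 1)*(m - 3)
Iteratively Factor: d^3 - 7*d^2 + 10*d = (d - 5)*(d^2 - 2*d) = (d - 5)*(d - 2)*(d)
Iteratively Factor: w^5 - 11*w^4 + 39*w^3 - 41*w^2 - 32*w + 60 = (w - 5)*(w^4 - 6*w^3 + 9*w^2 + 4*w - 12) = (w - 5)*(w - 2)*(w^3 - 4*w^2 + w + 6) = (w - 5)*(w - 3)*(w - 2)*(w^2 - w - 2) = (w - 5)*(w - 3)*(w - 2)^2*(w + 1)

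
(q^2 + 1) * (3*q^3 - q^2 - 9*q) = 3*q^5 - q^4 - 6*q^3 - q^2 - 9*q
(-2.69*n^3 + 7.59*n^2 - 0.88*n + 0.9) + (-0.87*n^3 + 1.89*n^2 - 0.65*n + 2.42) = -3.56*n^3 + 9.48*n^2 - 1.53*n + 3.32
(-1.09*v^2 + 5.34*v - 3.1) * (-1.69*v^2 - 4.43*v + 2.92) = 1.8421*v^4 - 4.1959*v^3 - 21.6*v^2 + 29.3258*v - 9.052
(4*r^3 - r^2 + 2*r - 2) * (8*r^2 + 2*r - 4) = 32*r^5 - 2*r^3 - 8*r^2 - 12*r + 8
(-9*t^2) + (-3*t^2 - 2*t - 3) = -12*t^2 - 2*t - 3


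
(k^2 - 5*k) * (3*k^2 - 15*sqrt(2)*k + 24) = 3*k^4 - 15*sqrt(2)*k^3 - 15*k^3 + 24*k^2 + 75*sqrt(2)*k^2 - 120*k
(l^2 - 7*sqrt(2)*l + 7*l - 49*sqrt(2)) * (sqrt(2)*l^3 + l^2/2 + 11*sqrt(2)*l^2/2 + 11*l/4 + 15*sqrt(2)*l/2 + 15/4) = sqrt(2)*l^5 - 27*l^4/2 + 25*sqrt(2)*l^4/2 - 675*l^3/4 + 85*sqrt(2)*l^3/2 - 621*l^2 + 35*sqrt(2)*l^2/4 - 2835*l/4 - 161*sqrt(2)*l - 735*sqrt(2)/4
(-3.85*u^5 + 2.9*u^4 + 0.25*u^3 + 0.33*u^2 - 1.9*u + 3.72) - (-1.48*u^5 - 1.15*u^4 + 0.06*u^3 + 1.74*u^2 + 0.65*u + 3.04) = -2.37*u^5 + 4.05*u^4 + 0.19*u^3 - 1.41*u^2 - 2.55*u + 0.68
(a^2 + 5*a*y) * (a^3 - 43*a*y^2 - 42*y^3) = a^5 + 5*a^4*y - 43*a^3*y^2 - 257*a^2*y^3 - 210*a*y^4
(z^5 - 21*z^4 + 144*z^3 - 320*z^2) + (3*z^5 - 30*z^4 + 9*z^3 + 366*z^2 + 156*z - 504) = 4*z^5 - 51*z^4 + 153*z^3 + 46*z^2 + 156*z - 504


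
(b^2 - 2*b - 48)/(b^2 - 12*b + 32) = (b + 6)/(b - 4)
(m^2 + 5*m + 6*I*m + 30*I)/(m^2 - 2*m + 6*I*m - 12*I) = (m + 5)/(m - 2)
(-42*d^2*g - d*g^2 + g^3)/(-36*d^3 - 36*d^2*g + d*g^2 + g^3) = g*(7*d - g)/(6*d^2 + 5*d*g - g^2)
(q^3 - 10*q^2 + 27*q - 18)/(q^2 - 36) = (q^2 - 4*q + 3)/(q + 6)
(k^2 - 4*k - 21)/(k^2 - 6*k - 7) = (k + 3)/(k + 1)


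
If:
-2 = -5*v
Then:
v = 2/5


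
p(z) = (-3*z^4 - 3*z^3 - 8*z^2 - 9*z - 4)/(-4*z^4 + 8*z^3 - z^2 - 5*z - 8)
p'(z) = (-12*z^3 - 9*z^2 - 16*z - 9)/(-4*z^4 + 8*z^3 - z^2 - 5*z - 8) + (16*z^3 - 24*z^2 + 2*z + 5)*(-3*z^4 - 3*z^3 - 8*z^2 - 9*z - 4)/(-4*z^4 + 8*z^3 - z^2 - 5*z - 8)^2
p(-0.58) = 0.16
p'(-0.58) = 0.22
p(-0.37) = 0.25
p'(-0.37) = 0.54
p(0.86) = 2.09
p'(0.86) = 3.83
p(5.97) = 1.39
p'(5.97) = -0.17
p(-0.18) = 0.37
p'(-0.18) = 0.69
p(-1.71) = 0.30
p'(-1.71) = -0.11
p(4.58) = 1.75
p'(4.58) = -0.39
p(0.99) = 2.65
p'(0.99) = 4.80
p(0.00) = 0.50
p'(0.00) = 0.81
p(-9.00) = 0.56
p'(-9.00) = -0.02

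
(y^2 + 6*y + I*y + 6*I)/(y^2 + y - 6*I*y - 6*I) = (y^2 + y*(6 + I) + 6*I)/(y^2 + y*(1 - 6*I) - 6*I)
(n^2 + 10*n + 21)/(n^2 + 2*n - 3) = (n + 7)/(n - 1)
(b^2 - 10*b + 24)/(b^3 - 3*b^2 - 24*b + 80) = (b - 6)/(b^2 + b - 20)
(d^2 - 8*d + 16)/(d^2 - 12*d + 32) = (d - 4)/(d - 8)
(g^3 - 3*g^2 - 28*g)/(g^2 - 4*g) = (g^2 - 3*g - 28)/(g - 4)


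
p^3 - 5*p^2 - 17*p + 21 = (p - 7)*(p - 1)*(p + 3)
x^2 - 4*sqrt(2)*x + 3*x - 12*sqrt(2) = (x + 3)*(x - 4*sqrt(2))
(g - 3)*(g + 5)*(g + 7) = g^3 + 9*g^2 - g - 105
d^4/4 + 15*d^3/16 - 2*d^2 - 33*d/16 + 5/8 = (d/4 + 1/4)*(d - 2)*(d - 1/4)*(d + 5)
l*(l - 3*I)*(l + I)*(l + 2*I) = l^4 + 7*l^2 + 6*I*l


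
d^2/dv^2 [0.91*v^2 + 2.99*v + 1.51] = 1.82000000000000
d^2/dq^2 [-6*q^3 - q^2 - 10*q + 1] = -36*q - 2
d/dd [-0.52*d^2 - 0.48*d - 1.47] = -1.04*d - 0.48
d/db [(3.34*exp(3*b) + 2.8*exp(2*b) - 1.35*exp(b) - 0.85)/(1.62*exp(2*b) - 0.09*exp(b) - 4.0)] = (5.4108*exp(4*b) - 0.6012*exp(3*b) - 38.145*exp(2*b) - 19.646*exp(b) + 5.3235)*exp(b)/(2.6244*exp(4*b) - 0.2916*exp(3*b) - 12.9519*exp(2*b) + 0.72*exp(b) + 16.0)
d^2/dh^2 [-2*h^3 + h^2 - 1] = 2 - 12*h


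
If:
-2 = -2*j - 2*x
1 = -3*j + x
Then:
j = 0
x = 1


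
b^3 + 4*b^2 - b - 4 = (b - 1)*(b + 1)*(b + 4)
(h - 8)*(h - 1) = h^2 - 9*h + 8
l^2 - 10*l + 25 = (l - 5)^2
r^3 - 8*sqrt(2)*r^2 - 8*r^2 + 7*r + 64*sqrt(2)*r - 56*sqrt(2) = (r - 7)*(r - 1)*(r - 8*sqrt(2))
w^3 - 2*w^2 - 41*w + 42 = (w - 7)*(w - 1)*(w + 6)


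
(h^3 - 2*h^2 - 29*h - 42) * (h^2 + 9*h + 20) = h^5 + 7*h^4 - 27*h^3 - 343*h^2 - 958*h - 840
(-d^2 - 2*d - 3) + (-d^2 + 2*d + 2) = -2*d^2 - 1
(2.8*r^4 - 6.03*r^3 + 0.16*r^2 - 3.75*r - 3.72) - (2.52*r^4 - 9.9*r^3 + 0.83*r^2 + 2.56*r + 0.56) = 0.28*r^4 + 3.87*r^3 - 0.67*r^2 - 6.31*r - 4.28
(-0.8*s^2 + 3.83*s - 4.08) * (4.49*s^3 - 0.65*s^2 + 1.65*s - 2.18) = -3.592*s^5 + 17.7167*s^4 - 22.1287*s^3 + 10.7155*s^2 - 15.0814*s + 8.8944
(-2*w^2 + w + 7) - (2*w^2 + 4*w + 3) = -4*w^2 - 3*w + 4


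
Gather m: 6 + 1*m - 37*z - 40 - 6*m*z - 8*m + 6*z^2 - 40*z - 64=m*(-6*z - 7) + 6*z^2 - 77*z - 98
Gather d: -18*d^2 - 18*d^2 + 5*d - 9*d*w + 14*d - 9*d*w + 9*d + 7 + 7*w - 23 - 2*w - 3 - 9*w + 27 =-36*d^2 + d*(28 - 18*w) - 4*w + 8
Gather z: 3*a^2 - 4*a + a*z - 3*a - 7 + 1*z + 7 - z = 3*a^2 + a*z - 7*a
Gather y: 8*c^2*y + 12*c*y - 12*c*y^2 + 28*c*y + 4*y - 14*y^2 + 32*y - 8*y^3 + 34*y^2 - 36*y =-8*y^3 + y^2*(20 - 12*c) + y*(8*c^2 + 40*c)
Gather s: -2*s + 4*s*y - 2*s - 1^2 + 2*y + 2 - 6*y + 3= s*(4*y - 4) - 4*y + 4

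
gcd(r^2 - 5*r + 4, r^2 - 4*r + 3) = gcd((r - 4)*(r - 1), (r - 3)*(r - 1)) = r - 1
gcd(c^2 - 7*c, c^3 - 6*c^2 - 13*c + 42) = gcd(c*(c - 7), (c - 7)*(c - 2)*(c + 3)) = c - 7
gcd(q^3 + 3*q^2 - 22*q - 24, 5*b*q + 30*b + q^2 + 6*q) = q + 6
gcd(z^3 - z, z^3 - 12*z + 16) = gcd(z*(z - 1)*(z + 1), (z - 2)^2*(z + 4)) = 1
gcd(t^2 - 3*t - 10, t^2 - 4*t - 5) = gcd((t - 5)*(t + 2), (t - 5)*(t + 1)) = t - 5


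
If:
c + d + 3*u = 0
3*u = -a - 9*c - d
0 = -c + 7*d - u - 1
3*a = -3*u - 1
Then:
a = -19/69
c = 19/552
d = 77/552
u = -4/69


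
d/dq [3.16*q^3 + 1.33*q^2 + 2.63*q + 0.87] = 9.48*q^2 + 2.66*q + 2.63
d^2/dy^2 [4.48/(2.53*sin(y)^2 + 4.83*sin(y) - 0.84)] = (-114.704128*sin(y)^4 - 164.235456*sin(y)^3 + 29.459136*sin(y)^2 + 310.294656*sin(y) + 228.068736)/(2.53*sin(y)^2 + 4.83*sin(y) - 0.84)^3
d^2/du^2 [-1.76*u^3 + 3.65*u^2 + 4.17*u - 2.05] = 7.3 - 10.56*u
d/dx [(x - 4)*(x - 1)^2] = 3*(x - 3)*(x - 1)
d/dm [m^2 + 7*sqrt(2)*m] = 2*m + 7*sqrt(2)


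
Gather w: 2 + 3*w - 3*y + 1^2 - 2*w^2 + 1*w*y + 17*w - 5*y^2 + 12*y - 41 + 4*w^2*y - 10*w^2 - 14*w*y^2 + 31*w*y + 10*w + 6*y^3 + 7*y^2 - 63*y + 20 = w^2*(4*y - 12) + w*(-14*y^2 + 32*y + 30) + 6*y^3 + 2*y^2 - 54*y - 18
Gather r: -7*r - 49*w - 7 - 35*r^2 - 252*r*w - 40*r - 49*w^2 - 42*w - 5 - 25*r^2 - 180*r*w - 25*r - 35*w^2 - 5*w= -60*r^2 + r*(-432*w - 72) - 84*w^2 - 96*w - 12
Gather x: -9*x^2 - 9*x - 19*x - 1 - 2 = -9*x^2 - 28*x - 3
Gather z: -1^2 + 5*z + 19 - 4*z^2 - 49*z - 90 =-4*z^2 - 44*z - 72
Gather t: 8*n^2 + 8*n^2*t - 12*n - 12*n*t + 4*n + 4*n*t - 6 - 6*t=8*n^2 - 8*n + t*(8*n^2 - 8*n - 6) - 6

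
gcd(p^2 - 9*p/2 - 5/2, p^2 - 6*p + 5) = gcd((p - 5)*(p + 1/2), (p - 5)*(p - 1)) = p - 5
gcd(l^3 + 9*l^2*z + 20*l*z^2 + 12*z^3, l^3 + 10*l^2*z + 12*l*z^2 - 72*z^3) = l + 6*z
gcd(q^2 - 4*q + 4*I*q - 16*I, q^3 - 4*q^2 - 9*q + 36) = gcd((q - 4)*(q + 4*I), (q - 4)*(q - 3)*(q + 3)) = q - 4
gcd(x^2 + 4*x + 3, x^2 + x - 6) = x + 3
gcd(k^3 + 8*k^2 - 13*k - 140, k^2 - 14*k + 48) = 1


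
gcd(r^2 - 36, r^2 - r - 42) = r + 6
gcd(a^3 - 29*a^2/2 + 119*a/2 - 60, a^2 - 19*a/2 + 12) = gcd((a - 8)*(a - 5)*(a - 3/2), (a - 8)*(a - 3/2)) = a^2 - 19*a/2 + 12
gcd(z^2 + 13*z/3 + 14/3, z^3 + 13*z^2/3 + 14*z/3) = z^2 + 13*z/3 + 14/3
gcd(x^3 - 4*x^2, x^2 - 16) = x - 4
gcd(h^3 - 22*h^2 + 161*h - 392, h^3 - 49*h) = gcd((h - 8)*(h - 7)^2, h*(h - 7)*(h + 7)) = h - 7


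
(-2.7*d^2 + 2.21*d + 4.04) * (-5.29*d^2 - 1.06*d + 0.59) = 14.283*d^4 - 8.8289*d^3 - 25.3072*d^2 - 2.9785*d + 2.3836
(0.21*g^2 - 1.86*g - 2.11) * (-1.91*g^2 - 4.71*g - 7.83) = -0.4011*g^4 + 2.5635*g^3 + 11.1464*g^2 + 24.5019*g + 16.5213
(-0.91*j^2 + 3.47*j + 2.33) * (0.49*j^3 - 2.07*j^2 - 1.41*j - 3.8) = -0.4459*j^5 + 3.584*j^4 - 4.7581*j^3 - 6.2578*j^2 - 16.4713*j - 8.854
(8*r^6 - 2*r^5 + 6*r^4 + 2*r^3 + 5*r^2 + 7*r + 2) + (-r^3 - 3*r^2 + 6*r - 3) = 8*r^6 - 2*r^5 + 6*r^4 + r^3 + 2*r^2 + 13*r - 1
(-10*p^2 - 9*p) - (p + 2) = -10*p^2 - 10*p - 2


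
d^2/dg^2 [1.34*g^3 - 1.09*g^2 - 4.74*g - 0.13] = 8.04*g - 2.18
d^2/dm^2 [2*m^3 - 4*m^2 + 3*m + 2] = 12*m - 8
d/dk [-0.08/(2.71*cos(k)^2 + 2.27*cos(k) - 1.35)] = -(0.4336*cos(k) + 0.1816)*sin(k)/(2.71*cos(k)^2 + 2.27*cos(k) - 1.35)^2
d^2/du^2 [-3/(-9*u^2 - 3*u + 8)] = 54*(-9*u^2 - 3*u + (6*u + 1)^2 + 8)/(9*u^2 + 3*u - 8)^3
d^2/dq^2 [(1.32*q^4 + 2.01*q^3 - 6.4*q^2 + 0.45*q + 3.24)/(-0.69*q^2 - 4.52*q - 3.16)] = (-1.256904*q^6 - 24.700896*q^5 - 179.077536*q^4 - 415.375314*q^3 - 423.41004*q^2 - 175.168728*q + 22.41056)/(0.328509*q^6 + 6.455916*q^5 + 46.804356*q^4 + 151.477856*q^3 + 214.350384*q^2 + 135.404736*q + 31.554496)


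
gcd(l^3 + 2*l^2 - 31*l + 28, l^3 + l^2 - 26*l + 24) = l^2 - 5*l + 4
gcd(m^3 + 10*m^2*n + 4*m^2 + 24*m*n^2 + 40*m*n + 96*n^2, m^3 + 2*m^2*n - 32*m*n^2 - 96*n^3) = m + 4*n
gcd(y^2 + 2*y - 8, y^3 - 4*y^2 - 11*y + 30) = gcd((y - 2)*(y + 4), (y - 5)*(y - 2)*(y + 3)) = y - 2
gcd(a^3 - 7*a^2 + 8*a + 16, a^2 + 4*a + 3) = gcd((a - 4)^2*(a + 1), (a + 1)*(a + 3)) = a + 1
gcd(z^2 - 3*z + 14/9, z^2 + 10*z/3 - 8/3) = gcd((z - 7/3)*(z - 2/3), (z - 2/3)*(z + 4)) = z - 2/3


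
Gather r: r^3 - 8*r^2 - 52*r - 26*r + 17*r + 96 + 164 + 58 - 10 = r^3 - 8*r^2 - 61*r + 308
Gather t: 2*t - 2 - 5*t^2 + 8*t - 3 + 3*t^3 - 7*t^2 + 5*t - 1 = 3*t^3 - 12*t^2 + 15*t - 6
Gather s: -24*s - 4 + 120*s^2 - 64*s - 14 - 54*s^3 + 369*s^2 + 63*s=-54*s^3 + 489*s^2 - 25*s - 18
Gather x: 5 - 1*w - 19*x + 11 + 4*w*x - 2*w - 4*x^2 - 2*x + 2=-3*w - 4*x^2 + x*(4*w - 21) + 18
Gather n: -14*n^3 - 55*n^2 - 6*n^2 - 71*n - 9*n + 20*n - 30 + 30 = -14*n^3 - 61*n^2 - 60*n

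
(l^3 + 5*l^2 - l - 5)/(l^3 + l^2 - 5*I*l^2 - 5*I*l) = (l^2 + 4*l - 5)/(l*(l - 5*I))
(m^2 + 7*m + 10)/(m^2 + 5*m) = (m + 2)/m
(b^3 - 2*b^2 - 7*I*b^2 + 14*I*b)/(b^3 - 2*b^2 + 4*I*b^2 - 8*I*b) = (b - 7*I)/(b + 4*I)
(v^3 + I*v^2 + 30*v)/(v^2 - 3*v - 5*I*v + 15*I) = v*(v + 6*I)/(v - 3)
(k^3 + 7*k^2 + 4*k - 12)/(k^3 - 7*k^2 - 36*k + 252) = (k^2 + k - 2)/(k^2 - 13*k + 42)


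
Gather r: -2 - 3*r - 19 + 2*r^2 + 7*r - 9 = 2*r^2 + 4*r - 30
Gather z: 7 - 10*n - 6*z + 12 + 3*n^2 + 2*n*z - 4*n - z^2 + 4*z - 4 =3*n^2 - 14*n - z^2 + z*(2*n - 2) + 15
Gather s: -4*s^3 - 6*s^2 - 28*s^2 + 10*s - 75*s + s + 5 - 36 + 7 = -4*s^3 - 34*s^2 - 64*s - 24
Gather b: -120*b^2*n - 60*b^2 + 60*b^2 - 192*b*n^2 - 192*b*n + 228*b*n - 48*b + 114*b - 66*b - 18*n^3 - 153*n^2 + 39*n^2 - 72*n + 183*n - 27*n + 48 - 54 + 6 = -120*b^2*n + b*(-192*n^2 + 36*n) - 18*n^3 - 114*n^2 + 84*n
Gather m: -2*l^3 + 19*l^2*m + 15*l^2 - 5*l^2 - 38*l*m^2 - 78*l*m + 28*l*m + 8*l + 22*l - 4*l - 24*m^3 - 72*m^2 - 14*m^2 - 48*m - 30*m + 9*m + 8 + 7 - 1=-2*l^3 + 10*l^2 + 26*l - 24*m^3 + m^2*(-38*l - 86) + m*(19*l^2 - 50*l - 69) + 14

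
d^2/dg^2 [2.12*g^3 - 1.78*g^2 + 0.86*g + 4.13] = 12.72*g - 3.56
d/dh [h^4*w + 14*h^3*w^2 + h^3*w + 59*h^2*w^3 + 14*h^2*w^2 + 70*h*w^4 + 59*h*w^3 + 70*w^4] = w*(4*h^3 + 42*h^2*w + 3*h^2 + 118*h*w^2 + 28*h*w + 70*w^3 + 59*w^2)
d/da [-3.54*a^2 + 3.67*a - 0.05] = 3.67 - 7.08*a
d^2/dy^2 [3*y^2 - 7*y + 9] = 6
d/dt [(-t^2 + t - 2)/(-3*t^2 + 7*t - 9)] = (-4*t^2 + 6*t + 5)/(9*t^4 - 42*t^3 + 103*t^2 - 126*t + 81)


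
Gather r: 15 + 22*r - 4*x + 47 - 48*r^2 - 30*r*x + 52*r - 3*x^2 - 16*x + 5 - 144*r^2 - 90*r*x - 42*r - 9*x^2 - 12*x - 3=-192*r^2 + r*(32 - 120*x) - 12*x^2 - 32*x + 64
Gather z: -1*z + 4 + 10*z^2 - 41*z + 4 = 10*z^2 - 42*z + 8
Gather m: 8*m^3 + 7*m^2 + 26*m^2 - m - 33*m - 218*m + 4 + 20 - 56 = 8*m^3 + 33*m^2 - 252*m - 32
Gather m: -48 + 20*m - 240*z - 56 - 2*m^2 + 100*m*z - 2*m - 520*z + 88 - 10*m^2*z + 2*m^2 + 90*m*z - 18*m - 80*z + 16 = -10*m^2*z + 190*m*z - 840*z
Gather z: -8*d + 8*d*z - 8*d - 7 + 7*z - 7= -16*d + z*(8*d + 7) - 14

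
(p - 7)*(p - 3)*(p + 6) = p^3 - 4*p^2 - 39*p + 126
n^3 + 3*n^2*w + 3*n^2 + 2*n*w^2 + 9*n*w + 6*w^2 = (n + 3)*(n + w)*(n + 2*w)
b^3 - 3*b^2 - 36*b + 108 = (b - 6)*(b - 3)*(b + 6)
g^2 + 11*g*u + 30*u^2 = (g + 5*u)*(g + 6*u)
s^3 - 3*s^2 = s^2*(s - 3)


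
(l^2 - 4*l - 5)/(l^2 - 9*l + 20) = (l + 1)/(l - 4)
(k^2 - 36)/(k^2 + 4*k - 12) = (k - 6)/(k - 2)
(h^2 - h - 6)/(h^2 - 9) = (h + 2)/(h + 3)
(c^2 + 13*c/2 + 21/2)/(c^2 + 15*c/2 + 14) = (c + 3)/(c + 4)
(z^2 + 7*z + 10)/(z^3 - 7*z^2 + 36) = (z + 5)/(z^2 - 9*z + 18)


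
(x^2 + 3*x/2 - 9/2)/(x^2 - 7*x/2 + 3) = (x + 3)/(x - 2)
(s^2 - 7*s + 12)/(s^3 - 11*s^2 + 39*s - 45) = (s - 4)/(s^2 - 8*s + 15)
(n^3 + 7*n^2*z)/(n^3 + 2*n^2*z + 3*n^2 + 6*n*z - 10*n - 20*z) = n^2*(n + 7*z)/(n^3 + 2*n^2*z + 3*n^2 + 6*n*z - 10*n - 20*z)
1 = 1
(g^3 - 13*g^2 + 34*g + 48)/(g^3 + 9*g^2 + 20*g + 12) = (g^2 - 14*g + 48)/(g^2 + 8*g + 12)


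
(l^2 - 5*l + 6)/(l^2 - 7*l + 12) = (l - 2)/(l - 4)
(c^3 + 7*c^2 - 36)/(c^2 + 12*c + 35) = (c^3 + 7*c^2 - 36)/(c^2 + 12*c + 35)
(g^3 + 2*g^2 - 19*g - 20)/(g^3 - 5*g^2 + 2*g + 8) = (g + 5)/(g - 2)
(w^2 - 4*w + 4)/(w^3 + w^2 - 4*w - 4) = (w - 2)/(w^2 + 3*w + 2)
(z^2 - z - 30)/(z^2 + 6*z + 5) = (z - 6)/(z + 1)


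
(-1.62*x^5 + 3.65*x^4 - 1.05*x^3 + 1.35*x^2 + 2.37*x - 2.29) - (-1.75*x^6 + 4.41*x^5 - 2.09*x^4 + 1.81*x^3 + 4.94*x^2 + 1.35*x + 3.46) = 1.75*x^6 - 6.03*x^5 + 5.74*x^4 - 2.86*x^3 - 3.59*x^2 + 1.02*x - 5.75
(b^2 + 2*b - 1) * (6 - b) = -b^3 + 4*b^2 + 13*b - 6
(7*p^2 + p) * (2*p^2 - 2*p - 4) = 14*p^4 - 12*p^3 - 30*p^2 - 4*p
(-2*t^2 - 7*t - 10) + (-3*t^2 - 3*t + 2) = -5*t^2 - 10*t - 8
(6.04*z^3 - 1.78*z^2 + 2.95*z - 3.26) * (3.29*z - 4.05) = 19.8716*z^4 - 30.3182*z^3 + 16.9145*z^2 - 22.6729*z + 13.203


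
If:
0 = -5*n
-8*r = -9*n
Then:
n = 0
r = 0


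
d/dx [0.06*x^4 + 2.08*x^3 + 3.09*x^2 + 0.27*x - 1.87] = 0.24*x^3 + 6.24*x^2 + 6.18*x + 0.27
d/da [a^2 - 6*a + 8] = 2*a - 6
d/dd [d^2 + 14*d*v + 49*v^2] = 2*d + 14*v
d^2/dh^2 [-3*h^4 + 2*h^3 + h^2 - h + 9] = -36*h^2 + 12*h + 2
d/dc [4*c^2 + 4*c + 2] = 8*c + 4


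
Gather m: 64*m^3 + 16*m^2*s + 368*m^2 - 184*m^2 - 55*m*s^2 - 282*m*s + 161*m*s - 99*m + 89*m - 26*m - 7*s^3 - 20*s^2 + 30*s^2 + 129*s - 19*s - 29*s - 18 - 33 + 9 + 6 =64*m^3 + m^2*(16*s + 184) + m*(-55*s^2 - 121*s - 36) - 7*s^3 + 10*s^2 + 81*s - 36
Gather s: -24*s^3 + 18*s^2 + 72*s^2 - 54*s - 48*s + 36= -24*s^3 + 90*s^2 - 102*s + 36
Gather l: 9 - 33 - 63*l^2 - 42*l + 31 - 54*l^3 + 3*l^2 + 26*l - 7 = -54*l^3 - 60*l^2 - 16*l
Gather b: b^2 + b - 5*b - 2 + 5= b^2 - 4*b + 3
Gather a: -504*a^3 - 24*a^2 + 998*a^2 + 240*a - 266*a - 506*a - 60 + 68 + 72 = -504*a^3 + 974*a^2 - 532*a + 80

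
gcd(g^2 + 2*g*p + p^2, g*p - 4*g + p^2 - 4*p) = g + p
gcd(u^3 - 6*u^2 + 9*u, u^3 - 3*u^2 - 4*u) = u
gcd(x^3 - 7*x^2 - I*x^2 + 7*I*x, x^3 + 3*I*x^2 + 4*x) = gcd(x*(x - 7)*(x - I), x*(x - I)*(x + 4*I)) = x^2 - I*x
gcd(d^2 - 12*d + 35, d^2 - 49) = d - 7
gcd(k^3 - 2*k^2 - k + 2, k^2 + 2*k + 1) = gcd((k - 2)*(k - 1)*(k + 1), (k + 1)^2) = k + 1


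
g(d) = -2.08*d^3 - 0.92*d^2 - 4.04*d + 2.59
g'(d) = -6.24*d^2 - 1.84*d - 4.04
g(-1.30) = 10.86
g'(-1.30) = -12.19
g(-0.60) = 5.13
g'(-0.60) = -5.18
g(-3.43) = 89.56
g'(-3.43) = -71.14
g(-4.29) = 167.21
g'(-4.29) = -110.99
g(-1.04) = 8.14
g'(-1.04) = -8.88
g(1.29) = -8.62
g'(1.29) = -16.80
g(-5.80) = 400.91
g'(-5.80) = -203.28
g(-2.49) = 39.06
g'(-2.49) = -38.15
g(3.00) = -73.97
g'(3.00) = -65.72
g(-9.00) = 1480.75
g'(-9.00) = -492.92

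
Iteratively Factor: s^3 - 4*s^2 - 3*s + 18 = (s + 2)*(s^2 - 6*s + 9) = (s - 3)*(s + 2)*(s - 3)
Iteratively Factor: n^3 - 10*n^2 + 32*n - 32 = (n - 2)*(n^2 - 8*n + 16) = (n - 4)*(n - 2)*(n - 4)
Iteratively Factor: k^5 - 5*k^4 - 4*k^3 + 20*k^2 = (k)*(k^4 - 5*k^3 - 4*k^2 + 20*k) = k^2*(k^3 - 5*k^2 - 4*k + 20) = k^2*(k - 2)*(k^2 - 3*k - 10) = k^2*(k - 2)*(k + 2)*(k - 5)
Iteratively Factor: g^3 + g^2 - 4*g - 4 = (g - 2)*(g^2 + 3*g + 2) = (g - 2)*(g + 2)*(g + 1)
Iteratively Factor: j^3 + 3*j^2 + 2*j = (j + 1)*(j^2 + 2*j) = (j + 1)*(j + 2)*(j)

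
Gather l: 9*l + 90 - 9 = 9*l + 81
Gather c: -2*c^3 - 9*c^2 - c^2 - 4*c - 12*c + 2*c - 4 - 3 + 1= -2*c^3 - 10*c^2 - 14*c - 6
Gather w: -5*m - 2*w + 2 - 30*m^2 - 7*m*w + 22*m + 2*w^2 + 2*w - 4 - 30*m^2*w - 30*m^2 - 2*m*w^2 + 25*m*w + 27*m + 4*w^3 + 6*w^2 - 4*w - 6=-60*m^2 + 44*m + 4*w^3 + w^2*(8 - 2*m) + w*(-30*m^2 + 18*m - 4) - 8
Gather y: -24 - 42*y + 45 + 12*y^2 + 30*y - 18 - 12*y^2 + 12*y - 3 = 0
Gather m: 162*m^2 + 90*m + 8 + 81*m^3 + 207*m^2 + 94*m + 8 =81*m^3 + 369*m^2 + 184*m + 16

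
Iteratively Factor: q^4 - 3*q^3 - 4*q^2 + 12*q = (q)*(q^3 - 3*q^2 - 4*q + 12) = q*(q + 2)*(q^2 - 5*q + 6) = q*(q - 3)*(q + 2)*(q - 2)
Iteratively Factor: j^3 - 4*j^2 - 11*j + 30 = (j + 3)*(j^2 - 7*j + 10) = (j - 2)*(j + 3)*(j - 5)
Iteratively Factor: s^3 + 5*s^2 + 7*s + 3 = (s + 1)*(s^2 + 4*s + 3) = (s + 1)^2*(s + 3)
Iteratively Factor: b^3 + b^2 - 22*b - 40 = (b + 4)*(b^2 - 3*b - 10) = (b + 2)*(b + 4)*(b - 5)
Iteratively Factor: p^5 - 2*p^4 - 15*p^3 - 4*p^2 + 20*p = (p)*(p^4 - 2*p^3 - 15*p^2 - 4*p + 20) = p*(p + 2)*(p^3 - 4*p^2 - 7*p + 10) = p*(p + 2)^2*(p^2 - 6*p + 5) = p*(p - 1)*(p + 2)^2*(p - 5)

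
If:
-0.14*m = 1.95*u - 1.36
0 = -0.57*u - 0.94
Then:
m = 32.68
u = -1.65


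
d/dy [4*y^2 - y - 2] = 8*y - 1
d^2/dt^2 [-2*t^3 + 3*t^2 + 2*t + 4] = 6 - 12*t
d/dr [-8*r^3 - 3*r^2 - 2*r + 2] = -24*r^2 - 6*r - 2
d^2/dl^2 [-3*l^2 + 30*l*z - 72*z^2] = -6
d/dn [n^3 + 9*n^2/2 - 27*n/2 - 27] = 3*n^2 + 9*n - 27/2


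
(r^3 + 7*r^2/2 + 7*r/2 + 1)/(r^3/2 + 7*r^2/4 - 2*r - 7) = 2*(2*r^2 + 3*r + 1)/(2*r^2 + 3*r - 14)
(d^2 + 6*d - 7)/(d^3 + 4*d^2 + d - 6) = (d + 7)/(d^2 + 5*d + 6)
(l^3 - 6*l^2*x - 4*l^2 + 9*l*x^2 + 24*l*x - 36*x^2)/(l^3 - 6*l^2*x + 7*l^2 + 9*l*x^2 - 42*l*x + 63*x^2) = (l - 4)/(l + 7)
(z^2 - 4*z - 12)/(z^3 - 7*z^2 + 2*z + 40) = (z - 6)/(z^2 - 9*z + 20)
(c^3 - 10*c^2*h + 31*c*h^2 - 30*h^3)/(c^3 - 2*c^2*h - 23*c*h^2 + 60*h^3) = (c^2 - 7*c*h + 10*h^2)/(c^2 + c*h - 20*h^2)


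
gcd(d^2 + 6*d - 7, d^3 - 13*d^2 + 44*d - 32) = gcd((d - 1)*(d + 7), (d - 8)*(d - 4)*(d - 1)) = d - 1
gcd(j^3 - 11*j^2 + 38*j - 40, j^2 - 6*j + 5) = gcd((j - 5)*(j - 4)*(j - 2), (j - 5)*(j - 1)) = j - 5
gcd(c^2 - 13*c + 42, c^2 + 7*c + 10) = 1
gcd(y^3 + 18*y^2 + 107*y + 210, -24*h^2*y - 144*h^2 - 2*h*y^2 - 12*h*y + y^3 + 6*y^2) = y + 6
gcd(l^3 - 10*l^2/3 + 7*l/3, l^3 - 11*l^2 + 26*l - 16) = l - 1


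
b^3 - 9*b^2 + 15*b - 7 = (b - 7)*(b - 1)^2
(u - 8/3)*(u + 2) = u^2 - 2*u/3 - 16/3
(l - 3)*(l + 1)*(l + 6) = l^3 + 4*l^2 - 15*l - 18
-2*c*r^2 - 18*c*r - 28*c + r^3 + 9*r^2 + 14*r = (-2*c + r)*(r + 2)*(r + 7)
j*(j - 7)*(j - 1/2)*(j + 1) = j^4 - 13*j^3/2 - 4*j^2 + 7*j/2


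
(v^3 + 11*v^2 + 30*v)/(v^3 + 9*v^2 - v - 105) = v*(v + 6)/(v^2 + 4*v - 21)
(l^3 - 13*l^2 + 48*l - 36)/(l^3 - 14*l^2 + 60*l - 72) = (l - 1)/(l - 2)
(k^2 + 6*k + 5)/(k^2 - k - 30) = (k + 1)/(k - 6)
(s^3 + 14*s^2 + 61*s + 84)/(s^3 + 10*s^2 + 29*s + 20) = (s^2 + 10*s + 21)/(s^2 + 6*s + 5)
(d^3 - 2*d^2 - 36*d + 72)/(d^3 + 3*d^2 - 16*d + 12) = (d - 6)/(d - 1)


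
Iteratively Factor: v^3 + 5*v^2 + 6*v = (v + 3)*(v^2 + 2*v) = (v + 2)*(v + 3)*(v)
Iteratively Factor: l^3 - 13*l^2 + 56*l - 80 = (l - 4)*(l^2 - 9*l + 20) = (l - 5)*(l - 4)*(l - 4)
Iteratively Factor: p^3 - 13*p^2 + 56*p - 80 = (p - 4)*(p^2 - 9*p + 20) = (p - 4)^2*(p - 5)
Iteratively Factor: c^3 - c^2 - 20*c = (c - 5)*(c^2 + 4*c) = c*(c - 5)*(c + 4)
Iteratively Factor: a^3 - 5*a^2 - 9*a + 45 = (a + 3)*(a^2 - 8*a + 15) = (a - 5)*(a + 3)*(a - 3)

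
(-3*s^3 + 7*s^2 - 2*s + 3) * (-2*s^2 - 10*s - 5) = 6*s^5 + 16*s^4 - 51*s^3 - 21*s^2 - 20*s - 15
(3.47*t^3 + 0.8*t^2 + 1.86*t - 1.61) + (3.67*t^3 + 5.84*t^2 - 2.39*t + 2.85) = 7.14*t^3 + 6.64*t^2 - 0.53*t + 1.24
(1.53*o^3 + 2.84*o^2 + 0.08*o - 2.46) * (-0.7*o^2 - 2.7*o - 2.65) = -1.071*o^5 - 6.119*o^4 - 11.7785*o^3 - 6.02*o^2 + 6.43*o + 6.519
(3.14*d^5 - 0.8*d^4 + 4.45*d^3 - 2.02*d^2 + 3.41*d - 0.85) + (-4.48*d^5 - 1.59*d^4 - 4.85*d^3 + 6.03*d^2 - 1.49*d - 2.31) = -1.34*d^5 - 2.39*d^4 - 0.399999999999999*d^3 + 4.01*d^2 + 1.92*d - 3.16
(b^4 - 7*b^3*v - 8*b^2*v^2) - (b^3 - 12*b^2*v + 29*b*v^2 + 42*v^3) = b^4 - 7*b^3*v - b^3 - 8*b^2*v^2 + 12*b^2*v - 29*b*v^2 - 42*v^3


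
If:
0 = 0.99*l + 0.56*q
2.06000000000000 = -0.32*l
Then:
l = -6.44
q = 11.38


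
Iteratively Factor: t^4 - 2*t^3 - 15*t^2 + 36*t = (t - 3)*(t^3 + t^2 - 12*t) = t*(t - 3)*(t^2 + t - 12) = t*(t - 3)*(t + 4)*(t - 3)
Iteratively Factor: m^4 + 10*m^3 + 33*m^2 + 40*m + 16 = (m + 4)*(m^3 + 6*m^2 + 9*m + 4) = (m + 1)*(m + 4)*(m^2 + 5*m + 4) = (m + 1)*(m + 4)^2*(m + 1)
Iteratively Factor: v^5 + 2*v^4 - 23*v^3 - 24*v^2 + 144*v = (v + 4)*(v^4 - 2*v^3 - 15*v^2 + 36*v) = (v - 3)*(v + 4)*(v^3 + v^2 - 12*v) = (v - 3)*(v + 4)^2*(v^2 - 3*v) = v*(v - 3)*(v + 4)^2*(v - 3)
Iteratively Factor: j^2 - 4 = (j - 2)*(j + 2)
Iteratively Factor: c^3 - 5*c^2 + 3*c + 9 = (c + 1)*(c^2 - 6*c + 9) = (c - 3)*(c + 1)*(c - 3)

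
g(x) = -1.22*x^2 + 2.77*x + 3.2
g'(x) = 2.77 - 2.44*x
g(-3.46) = -20.99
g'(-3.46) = 11.21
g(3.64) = -2.88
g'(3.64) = -6.11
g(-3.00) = -16.09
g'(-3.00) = 10.09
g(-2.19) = -8.72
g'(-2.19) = 8.11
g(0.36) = 4.04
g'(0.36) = 1.89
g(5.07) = -14.12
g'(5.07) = -9.60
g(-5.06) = -42.05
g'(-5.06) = 15.12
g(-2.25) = -9.21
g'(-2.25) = 8.26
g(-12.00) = -205.72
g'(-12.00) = 32.05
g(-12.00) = -205.72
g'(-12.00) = 32.05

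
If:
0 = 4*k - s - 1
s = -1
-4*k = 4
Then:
No Solution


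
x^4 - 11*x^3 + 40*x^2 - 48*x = x*(x - 4)^2*(x - 3)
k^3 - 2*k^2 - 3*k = k*(k - 3)*(k + 1)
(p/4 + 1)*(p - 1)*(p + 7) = p^3/4 + 5*p^2/2 + 17*p/4 - 7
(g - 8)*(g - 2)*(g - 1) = g^3 - 11*g^2 + 26*g - 16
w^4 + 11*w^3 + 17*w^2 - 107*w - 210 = (w - 3)*(w + 2)*(w + 5)*(w + 7)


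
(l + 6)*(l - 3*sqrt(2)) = l^2 - 3*sqrt(2)*l + 6*l - 18*sqrt(2)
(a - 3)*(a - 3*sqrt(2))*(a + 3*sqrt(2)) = a^3 - 3*a^2 - 18*a + 54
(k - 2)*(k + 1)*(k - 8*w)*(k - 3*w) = k^4 - 11*k^3*w - k^3 + 24*k^2*w^2 + 11*k^2*w - 2*k^2 - 24*k*w^2 + 22*k*w - 48*w^2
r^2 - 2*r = r*(r - 2)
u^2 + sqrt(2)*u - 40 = (u - 4*sqrt(2))*(u + 5*sqrt(2))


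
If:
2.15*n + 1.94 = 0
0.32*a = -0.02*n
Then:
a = 0.06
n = -0.90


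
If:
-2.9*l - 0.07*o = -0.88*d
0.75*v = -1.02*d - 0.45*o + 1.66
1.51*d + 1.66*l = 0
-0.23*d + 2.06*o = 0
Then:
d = 0.00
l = 0.00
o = 0.00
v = 2.21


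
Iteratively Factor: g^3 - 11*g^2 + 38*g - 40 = (g - 2)*(g^2 - 9*g + 20) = (g - 4)*(g - 2)*(g - 5)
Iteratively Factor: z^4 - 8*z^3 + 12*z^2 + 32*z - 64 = (z - 4)*(z^3 - 4*z^2 - 4*z + 16) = (z - 4)*(z - 2)*(z^2 - 2*z - 8) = (z - 4)^2*(z - 2)*(z + 2)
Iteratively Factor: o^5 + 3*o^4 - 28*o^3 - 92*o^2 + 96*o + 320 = (o + 4)*(o^4 - o^3 - 24*o^2 + 4*o + 80) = (o - 2)*(o + 4)*(o^3 + o^2 - 22*o - 40) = (o - 2)*(o + 4)^2*(o^2 - 3*o - 10) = (o - 2)*(o + 2)*(o + 4)^2*(o - 5)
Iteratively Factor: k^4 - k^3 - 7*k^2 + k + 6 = (k - 1)*(k^3 - 7*k - 6) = (k - 1)*(k + 2)*(k^2 - 2*k - 3) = (k - 3)*(k - 1)*(k + 2)*(k + 1)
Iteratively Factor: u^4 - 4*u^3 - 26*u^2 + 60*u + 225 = (u + 3)*(u^3 - 7*u^2 - 5*u + 75) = (u + 3)^2*(u^2 - 10*u + 25) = (u - 5)*(u + 3)^2*(u - 5)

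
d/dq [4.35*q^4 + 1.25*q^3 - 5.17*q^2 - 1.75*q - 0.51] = 17.4*q^3 + 3.75*q^2 - 10.34*q - 1.75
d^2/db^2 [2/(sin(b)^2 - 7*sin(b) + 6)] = 2*(-4*sin(b)^3 + 17*sin(b)^2 - 2*sin(b) - 86)/((sin(b) - 6)^3*(sin(b) - 1)^2)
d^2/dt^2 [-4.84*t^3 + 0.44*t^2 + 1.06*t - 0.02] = 0.88 - 29.04*t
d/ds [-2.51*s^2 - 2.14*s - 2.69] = -5.02*s - 2.14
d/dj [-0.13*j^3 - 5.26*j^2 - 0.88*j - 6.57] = -0.39*j^2 - 10.52*j - 0.88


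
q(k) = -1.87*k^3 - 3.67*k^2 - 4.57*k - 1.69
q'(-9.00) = -392.92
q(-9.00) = 1105.40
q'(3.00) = -77.08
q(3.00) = -98.92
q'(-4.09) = -68.39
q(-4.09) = 83.55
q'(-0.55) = -2.23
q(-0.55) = 0.02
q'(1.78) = -35.41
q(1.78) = -32.00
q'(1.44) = -26.77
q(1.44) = -21.46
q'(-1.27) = -4.30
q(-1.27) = 2.03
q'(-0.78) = -2.26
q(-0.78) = 0.53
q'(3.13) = -82.50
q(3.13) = -109.29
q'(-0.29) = -2.91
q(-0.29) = -0.63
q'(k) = -5.61*k^2 - 7.34*k - 4.57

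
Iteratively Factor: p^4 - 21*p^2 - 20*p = (p + 4)*(p^3 - 4*p^2 - 5*p) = (p + 1)*(p + 4)*(p^2 - 5*p) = p*(p + 1)*(p + 4)*(p - 5)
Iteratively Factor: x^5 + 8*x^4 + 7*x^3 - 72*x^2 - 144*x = (x + 4)*(x^4 + 4*x^3 - 9*x^2 - 36*x) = (x + 4)^2*(x^3 - 9*x) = (x - 3)*(x + 4)^2*(x^2 + 3*x) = (x - 3)*(x + 3)*(x + 4)^2*(x)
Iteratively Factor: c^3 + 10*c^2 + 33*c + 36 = (c + 3)*(c^2 + 7*c + 12) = (c + 3)^2*(c + 4)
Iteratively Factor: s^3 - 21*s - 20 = (s + 4)*(s^2 - 4*s - 5) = (s - 5)*(s + 4)*(s + 1)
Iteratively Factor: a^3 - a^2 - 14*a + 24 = (a - 3)*(a^2 + 2*a - 8) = (a - 3)*(a - 2)*(a + 4)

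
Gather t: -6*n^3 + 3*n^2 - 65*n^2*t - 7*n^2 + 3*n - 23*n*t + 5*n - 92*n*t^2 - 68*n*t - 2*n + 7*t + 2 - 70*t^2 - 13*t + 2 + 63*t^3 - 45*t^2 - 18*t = -6*n^3 - 4*n^2 + 6*n + 63*t^3 + t^2*(-92*n - 115) + t*(-65*n^2 - 91*n - 24) + 4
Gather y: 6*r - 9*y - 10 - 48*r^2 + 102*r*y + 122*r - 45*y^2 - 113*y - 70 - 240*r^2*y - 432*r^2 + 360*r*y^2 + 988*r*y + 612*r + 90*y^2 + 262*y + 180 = -480*r^2 + 740*r + y^2*(360*r + 45) + y*(-240*r^2 + 1090*r + 140) + 100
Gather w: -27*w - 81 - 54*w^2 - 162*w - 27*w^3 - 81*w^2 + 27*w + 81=-27*w^3 - 135*w^2 - 162*w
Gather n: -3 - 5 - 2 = -10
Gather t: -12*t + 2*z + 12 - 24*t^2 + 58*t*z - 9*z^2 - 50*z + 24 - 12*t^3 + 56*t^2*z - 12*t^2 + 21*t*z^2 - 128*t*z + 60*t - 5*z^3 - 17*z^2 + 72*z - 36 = -12*t^3 + t^2*(56*z - 36) + t*(21*z^2 - 70*z + 48) - 5*z^3 - 26*z^2 + 24*z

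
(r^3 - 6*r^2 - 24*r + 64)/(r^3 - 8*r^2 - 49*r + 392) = (r^2 + 2*r - 8)/(r^2 - 49)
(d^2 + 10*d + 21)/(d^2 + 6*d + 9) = (d + 7)/(d + 3)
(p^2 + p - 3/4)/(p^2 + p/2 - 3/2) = (p - 1/2)/(p - 1)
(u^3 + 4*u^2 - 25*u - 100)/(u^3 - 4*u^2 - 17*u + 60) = (u + 5)/(u - 3)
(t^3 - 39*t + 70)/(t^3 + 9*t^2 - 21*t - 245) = (t - 2)/(t + 7)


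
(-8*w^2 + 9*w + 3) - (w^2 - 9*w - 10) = -9*w^2 + 18*w + 13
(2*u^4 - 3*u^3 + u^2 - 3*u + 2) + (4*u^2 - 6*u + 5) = 2*u^4 - 3*u^3 + 5*u^2 - 9*u + 7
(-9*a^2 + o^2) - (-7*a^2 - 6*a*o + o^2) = -2*a^2 + 6*a*o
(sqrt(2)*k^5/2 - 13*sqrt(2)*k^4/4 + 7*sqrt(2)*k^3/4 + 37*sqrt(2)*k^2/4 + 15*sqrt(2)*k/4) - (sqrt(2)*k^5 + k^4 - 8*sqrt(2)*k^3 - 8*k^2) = -sqrt(2)*k^5/2 - 13*sqrt(2)*k^4/4 - k^4 + 39*sqrt(2)*k^3/4 + 8*k^2 + 37*sqrt(2)*k^2/4 + 15*sqrt(2)*k/4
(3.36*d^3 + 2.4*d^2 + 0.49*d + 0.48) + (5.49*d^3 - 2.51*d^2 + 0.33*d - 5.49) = 8.85*d^3 - 0.11*d^2 + 0.82*d - 5.01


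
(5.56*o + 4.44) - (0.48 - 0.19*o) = 5.75*o + 3.96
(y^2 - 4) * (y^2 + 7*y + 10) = y^4 + 7*y^3 + 6*y^2 - 28*y - 40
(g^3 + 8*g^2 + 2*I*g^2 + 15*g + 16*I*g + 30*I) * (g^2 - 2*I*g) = g^5 + 8*g^4 + 19*g^3 + 32*g^2 + 60*g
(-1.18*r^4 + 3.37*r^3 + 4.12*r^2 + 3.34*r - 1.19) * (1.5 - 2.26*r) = 2.6668*r^5 - 9.3862*r^4 - 4.2562*r^3 - 1.3684*r^2 + 7.6994*r - 1.785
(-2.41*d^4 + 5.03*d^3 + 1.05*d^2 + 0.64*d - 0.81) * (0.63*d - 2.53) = -1.5183*d^5 + 9.2662*d^4 - 12.0644*d^3 - 2.2533*d^2 - 2.1295*d + 2.0493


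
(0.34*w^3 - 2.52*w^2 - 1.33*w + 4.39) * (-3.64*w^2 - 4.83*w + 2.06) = -1.2376*w^5 + 7.5306*w^4 + 17.7132*w^3 - 14.7469*w^2 - 23.9435*w + 9.0434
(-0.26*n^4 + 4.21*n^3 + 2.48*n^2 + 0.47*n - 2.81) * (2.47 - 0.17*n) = 0.0442*n^5 - 1.3579*n^4 + 9.9771*n^3 + 6.0457*n^2 + 1.6386*n - 6.9407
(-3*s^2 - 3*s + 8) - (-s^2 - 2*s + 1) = -2*s^2 - s + 7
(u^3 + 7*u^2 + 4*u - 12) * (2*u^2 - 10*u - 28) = 2*u^5 + 4*u^4 - 90*u^3 - 260*u^2 + 8*u + 336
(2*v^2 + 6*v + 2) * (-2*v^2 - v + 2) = -4*v^4 - 14*v^3 - 6*v^2 + 10*v + 4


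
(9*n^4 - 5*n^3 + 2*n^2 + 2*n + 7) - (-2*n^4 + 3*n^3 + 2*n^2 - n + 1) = 11*n^4 - 8*n^3 + 3*n + 6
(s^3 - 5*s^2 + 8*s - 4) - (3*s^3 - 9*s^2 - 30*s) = -2*s^3 + 4*s^2 + 38*s - 4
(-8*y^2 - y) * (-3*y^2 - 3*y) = 24*y^4 + 27*y^3 + 3*y^2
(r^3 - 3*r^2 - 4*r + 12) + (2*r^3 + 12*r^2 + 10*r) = 3*r^3 + 9*r^2 + 6*r + 12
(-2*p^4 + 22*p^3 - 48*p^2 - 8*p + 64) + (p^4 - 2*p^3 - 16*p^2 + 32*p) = -p^4 + 20*p^3 - 64*p^2 + 24*p + 64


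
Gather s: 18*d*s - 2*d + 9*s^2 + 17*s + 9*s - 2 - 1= -2*d + 9*s^2 + s*(18*d + 26) - 3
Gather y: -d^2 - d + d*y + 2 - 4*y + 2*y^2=-d^2 - d + 2*y^2 + y*(d - 4) + 2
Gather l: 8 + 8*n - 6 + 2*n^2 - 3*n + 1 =2*n^2 + 5*n + 3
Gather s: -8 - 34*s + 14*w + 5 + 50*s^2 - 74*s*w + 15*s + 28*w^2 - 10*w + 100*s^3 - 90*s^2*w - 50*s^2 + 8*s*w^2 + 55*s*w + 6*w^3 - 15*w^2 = 100*s^3 - 90*s^2*w + s*(8*w^2 - 19*w - 19) + 6*w^3 + 13*w^2 + 4*w - 3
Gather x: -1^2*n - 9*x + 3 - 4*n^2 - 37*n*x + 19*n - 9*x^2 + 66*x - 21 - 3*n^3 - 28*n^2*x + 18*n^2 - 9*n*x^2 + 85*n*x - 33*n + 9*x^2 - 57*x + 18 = -3*n^3 + 14*n^2 - 9*n*x^2 - 15*n + x*(-28*n^2 + 48*n)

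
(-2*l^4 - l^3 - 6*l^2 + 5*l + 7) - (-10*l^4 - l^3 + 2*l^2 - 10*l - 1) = 8*l^4 - 8*l^2 + 15*l + 8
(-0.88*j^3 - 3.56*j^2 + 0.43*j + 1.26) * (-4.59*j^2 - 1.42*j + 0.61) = 4.0392*j^5 + 17.59*j^4 + 2.5447*j^3 - 8.5656*j^2 - 1.5269*j + 0.7686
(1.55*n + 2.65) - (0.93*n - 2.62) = 0.62*n + 5.27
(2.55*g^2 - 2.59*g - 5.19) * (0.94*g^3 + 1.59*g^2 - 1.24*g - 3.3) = 2.397*g^5 + 1.6199*g^4 - 12.1587*g^3 - 13.4555*g^2 + 14.9826*g + 17.127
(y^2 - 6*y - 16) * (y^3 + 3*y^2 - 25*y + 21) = y^5 - 3*y^4 - 59*y^3 + 123*y^2 + 274*y - 336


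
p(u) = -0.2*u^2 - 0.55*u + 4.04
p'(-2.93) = 0.62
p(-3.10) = 3.82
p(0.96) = 3.33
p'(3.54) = -1.97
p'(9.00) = -4.15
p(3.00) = 0.59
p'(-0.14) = -0.49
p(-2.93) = 3.93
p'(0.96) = -0.93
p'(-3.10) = 0.69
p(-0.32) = 4.20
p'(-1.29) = -0.03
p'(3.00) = -1.75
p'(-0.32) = -0.42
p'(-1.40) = 0.01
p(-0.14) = 4.11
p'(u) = -0.4*u - 0.55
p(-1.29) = 4.42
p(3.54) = -0.41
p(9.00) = -17.11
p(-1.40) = 4.42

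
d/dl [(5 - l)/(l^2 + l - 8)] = (-l^2 - l + (l - 5)*(2*l + 1) + 8)/(l^2 + l - 8)^2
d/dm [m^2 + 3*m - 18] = 2*m + 3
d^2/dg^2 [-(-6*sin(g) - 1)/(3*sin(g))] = (cos(g)^2 + 1)/(3*sin(g)^3)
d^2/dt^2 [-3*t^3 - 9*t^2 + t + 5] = -18*t - 18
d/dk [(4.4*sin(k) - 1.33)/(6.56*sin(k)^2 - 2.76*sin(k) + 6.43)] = (-28.864*sin(k)^2 + 17.4496*sin(k) + 24.6212)*cos(k)/(43.0336*sin(k)^4 - 36.2112*sin(k)^3 + 91.9792*sin(k)^2 - 35.4936*sin(k) + 41.3449)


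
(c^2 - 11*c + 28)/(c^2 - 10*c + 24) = (c - 7)/(c - 6)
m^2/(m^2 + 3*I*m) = m/(m + 3*I)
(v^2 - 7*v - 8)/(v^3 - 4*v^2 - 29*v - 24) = 1/(v + 3)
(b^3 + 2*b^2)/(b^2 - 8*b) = b*(b + 2)/(b - 8)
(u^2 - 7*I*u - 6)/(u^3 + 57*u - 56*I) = (u - 6*I)/(u^2 + I*u + 56)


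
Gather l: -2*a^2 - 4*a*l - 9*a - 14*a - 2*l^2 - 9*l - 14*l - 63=-2*a^2 - 23*a - 2*l^2 + l*(-4*a - 23) - 63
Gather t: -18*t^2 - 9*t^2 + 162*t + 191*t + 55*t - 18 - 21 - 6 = -27*t^2 + 408*t - 45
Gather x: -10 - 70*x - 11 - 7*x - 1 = -77*x - 22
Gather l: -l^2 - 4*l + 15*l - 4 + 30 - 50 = -l^2 + 11*l - 24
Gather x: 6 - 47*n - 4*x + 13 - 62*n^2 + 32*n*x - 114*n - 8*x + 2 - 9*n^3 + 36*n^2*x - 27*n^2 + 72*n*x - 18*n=-9*n^3 - 89*n^2 - 179*n + x*(36*n^2 + 104*n - 12) + 21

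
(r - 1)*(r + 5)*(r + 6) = r^3 + 10*r^2 + 19*r - 30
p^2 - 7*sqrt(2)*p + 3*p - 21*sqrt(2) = (p + 3)*(p - 7*sqrt(2))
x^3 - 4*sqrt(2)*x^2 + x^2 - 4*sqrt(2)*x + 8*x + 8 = (x + 1)*(x - 2*sqrt(2))^2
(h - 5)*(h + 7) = h^2 + 2*h - 35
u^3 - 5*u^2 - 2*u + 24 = (u - 4)*(u - 3)*(u + 2)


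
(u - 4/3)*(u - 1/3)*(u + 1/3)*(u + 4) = u^4 + 8*u^3/3 - 49*u^2/9 - 8*u/27 + 16/27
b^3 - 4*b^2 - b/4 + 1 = (b - 4)*(b - 1/2)*(b + 1/2)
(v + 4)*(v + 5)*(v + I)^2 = v^4 + 9*v^3 + 2*I*v^3 + 19*v^2 + 18*I*v^2 - 9*v + 40*I*v - 20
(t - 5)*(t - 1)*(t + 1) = t^3 - 5*t^2 - t + 5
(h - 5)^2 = h^2 - 10*h + 25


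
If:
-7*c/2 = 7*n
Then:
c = -2*n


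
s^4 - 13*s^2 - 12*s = s*(s - 4)*(s + 1)*(s + 3)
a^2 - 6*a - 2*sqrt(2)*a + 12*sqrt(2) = (a - 6)*(a - 2*sqrt(2))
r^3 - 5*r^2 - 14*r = r*(r - 7)*(r + 2)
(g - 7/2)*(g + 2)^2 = g^3 + g^2/2 - 10*g - 14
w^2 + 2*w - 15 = (w - 3)*(w + 5)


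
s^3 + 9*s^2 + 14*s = s*(s + 2)*(s + 7)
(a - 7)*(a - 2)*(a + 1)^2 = a^4 - 7*a^3 - 3*a^2 + 19*a + 14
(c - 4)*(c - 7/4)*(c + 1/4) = c^3 - 11*c^2/2 + 89*c/16 + 7/4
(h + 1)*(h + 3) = h^2 + 4*h + 3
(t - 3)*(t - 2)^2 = t^3 - 7*t^2 + 16*t - 12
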